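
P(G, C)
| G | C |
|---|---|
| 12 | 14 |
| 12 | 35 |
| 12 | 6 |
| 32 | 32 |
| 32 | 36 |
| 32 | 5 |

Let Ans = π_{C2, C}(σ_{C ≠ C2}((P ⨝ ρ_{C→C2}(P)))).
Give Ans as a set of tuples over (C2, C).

{(14, 35), (14, 6), (32, 36), (32, 5), (35, 14), (35, 6), (36, 32), (36, 5), (5, 32), (5, 36), (6, 14), (6, 35)}

ρ[C→C2]: schema becomes (G, C2); tuples unchanged.
Joining P and ρ_{C→C2}(P) on G yields {(12, 14, 14), (12, 14, 35), (12, 14, 6), (12, 35, 14), (12, 35, 35), (12, 35, 6), (12, 6, 14), (12, 6, 35), (12, 6, 6), (32, 32, 32), (32, 32, 36), (32, 32, 5), (32, 36, 32), (32, 36, 36), (32, 36, 5), (32, 5, 32), (32, 5, 36), (32, 5, 5)}.
Apply σ_{C ≠ C2}; surviving tuples: {(12, 14, 35), (12, 14, 6), (12, 35, 14), (12, 35, 6), (12, 6, 14), (12, 6, 35), (32, 32, 36), (32, 32, 5), (32, 36, 32), (32, 36, 5), (32, 5, 32), (32, 5, 36)}
π[C2, C]: project onto (C2, C) → {(14, 35), (14, 6), (32, 36), (32, 5), (35, 14), (35, 6), (36, 32), (36, 5), (5, 32), (5, 36), (6, 14), (6, 35)}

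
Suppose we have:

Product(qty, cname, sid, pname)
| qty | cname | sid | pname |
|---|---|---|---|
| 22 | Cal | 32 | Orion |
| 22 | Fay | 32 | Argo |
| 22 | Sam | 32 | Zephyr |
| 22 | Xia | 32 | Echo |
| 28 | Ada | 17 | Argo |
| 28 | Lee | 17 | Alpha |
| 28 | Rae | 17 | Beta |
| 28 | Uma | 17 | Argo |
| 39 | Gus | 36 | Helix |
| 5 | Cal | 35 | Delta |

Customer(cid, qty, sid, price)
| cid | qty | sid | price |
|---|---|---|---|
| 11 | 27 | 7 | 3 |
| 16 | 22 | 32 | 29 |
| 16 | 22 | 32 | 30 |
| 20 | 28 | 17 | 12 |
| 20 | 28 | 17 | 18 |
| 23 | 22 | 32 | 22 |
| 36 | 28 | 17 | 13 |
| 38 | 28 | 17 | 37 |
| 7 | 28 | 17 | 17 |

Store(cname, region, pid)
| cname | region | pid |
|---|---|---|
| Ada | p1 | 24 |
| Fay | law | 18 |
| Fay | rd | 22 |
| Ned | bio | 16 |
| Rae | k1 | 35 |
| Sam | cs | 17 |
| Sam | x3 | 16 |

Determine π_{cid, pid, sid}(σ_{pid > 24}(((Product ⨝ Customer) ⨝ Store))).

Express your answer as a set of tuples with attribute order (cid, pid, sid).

{(20, 35, 17), (36, 35, 17), (38, 35, 17), (7, 35, 17)}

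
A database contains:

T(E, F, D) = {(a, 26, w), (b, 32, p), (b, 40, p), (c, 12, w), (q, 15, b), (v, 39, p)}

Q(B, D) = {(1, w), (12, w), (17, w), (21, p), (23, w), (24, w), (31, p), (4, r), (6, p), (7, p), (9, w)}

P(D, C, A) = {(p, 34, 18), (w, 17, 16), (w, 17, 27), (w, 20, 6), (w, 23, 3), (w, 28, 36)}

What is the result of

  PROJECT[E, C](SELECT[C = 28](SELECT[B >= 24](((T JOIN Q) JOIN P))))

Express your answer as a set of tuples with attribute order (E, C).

{(a, 28), (c, 28)}

T ⋈ Q (natural join on D): {(a, 26, w, 1), (a, 26, w, 12), (a, 26, w, 17), (a, 26, w, 23), (a, 26, w, 24), (a, 26, w, 9), (b, 32, p, 21), (b, 32, p, 31), (b, 32, p, 6), (b, 32, p, 7), (b, 40, p, 21), (b, 40, p, 31), (b, 40, p, 6), (b, 40, p, 7), (c, 12, w, 1), (c, 12, w, 12), (c, 12, w, 17), (c, 12, w, 23), (c, 12, w, 24), (c, 12, w, 9), (v, 39, p, 21), (v, 39, p, 31), (v, 39, p, 6), (v, 39, p, 7)}
(T JOIN Q) ⋈ P (natural join on D): {(a, 26, w, 1, 17, 16), (a, 26, w, 1, 17, 27), (a, 26, w, 1, 20, 6), (a, 26, w, 1, 23, 3), (a, 26, w, 1, 28, 36), (a, 26, w, 12, 17, 16), (a, 26, w, 12, 17, 27), (a, 26, w, 12, 20, 6), (a, 26, w, 12, 23, 3), (a, 26, w, 12, 28, 36), (a, 26, w, 17, 17, 16), (a, 26, w, 17, 17, 27), (a, 26, w, 17, 20, 6), (a, 26, w, 17, 23, 3), (a, 26, w, 17, 28, 36), (a, 26, w, 23, 17, 16), (a, 26, w, 23, 17, 27), (a, 26, w, 23, 20, 6), (a, 26, w, 23, 23, 3), (a, 26, w, 23, 28, 36), (a, 26, w, 24, 17, 16), (a, 26, w, 24, 17, 27), (a, 26, w, 24, 20, 6), (a, 26, w, 24, 23, 3), (a, 26, w, 24, 28, 36), (a, 26, w, 9, 17, 16), (a, 26, w, 9, 17, 27), (a, 26, w, 9, 20, 6), (a, 26, w, 9, 23, 3), (a, 26, w, 9, 28, 36), (b, 32, p, 21, 34, 18), (b, 32, p, 31, 34, 18), (b, 32, p, 6, 34, 18), (b, 32, p, 7, 34, 18), (b, 40, p, 21, 34, 18), (b, 40, p, 31, 34, 18), (b, 40, p, 6, 34, 18), (b, 40, p, 7, 34, 18), (c, 12, w, 1, 17, 16), (c, 12, w, 1, 17, 27), (c, 12, w, 1, 20, 6), (c, 12, w, 1, 23, 3), (c, 12, w, 1, 28, 36), (c, 12, w, 12, 17, 16), (c, 12, w, 12, 17, 27), (c, 12, w, 12, 20, 6), (c, 12, w, 12, 23, 3), (c, 12, w, 12, 28, 36), (c, 12, w, 17, 17, 16), (c, 12, w, 17, 17, 27), (c, 12, w, 17, 20, 6), (c, 12, w, 17, 23, 3), (c, 12, w, 17, 28, 36), (c, 12, w, 23, 17, 16), (c, 12, w, 23, 17, 27), (c, 12, w, 23, 20, 6), (c, 12, w, 23, 23, 3), (c, 12, w, 23, 28, 36), (c, 12, w, 24, 17, 16), (c, 12, w, 24, 17, 27), (c, 12, w, 24, 20, 6), (c, 12, w, 24, 23, 3), (c, 12, w, 24, 28, 36), (c, 12, w, 9, 17, 16), (c, 12, w, 9, 17, 27), (c, 12, w, 9, 20, 6), (c, 12, w, 9, 23, 3), (c, 12, w, 9, 28, 36), (v, 39, p, 21, 34, 18), (v, 39, p, 31, 34, 18), (v, 39, p, 6, 34, 18), (v, 39, p, 7, 34, 18)}
σ[B >= 24]: keep tuples satisfying B >= 24 → {(a, 26, w, 24, 17, 16), (a, 26, w, 24, 17, 27), (a, 26, w, 24, 20, 6), (a, 26, w, 24, 23, 3), (a, 26, w, 24, 28, 36), (b, 32, p, 31, 34, 18), (b, 40, p, 31, 34, 18), (c, 12, w, 24, 17, 16), (c, 12, w, 24, 17, 27), (c, 12, w, 24, 20, 6), (c, 12, w, 24, 23, 3), (c, 12, w, 24, 28, 36), (v, 39, p, 31, 34, 18)}
σ[C = 28]: keep tuples satisfying C = 28 → {(a, 26, w, 24, 28, 36), (c, 12, w, 24, 28, 36)}
Projecting to E, C: {(a, 28), (c, 28)}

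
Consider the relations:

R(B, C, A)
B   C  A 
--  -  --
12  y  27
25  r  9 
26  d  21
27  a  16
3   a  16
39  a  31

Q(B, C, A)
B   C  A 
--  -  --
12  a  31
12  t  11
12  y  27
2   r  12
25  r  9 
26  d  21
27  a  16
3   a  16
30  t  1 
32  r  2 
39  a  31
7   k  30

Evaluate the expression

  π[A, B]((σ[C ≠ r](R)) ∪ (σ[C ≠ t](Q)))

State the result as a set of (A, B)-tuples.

σ[C ≠ r]: keep tuples satisfying C ≠ r → {(12, y, 27), (26, d, 21), (27, a, 16), (3, a, 16), (39, a, 31)}
σ[C ≠ t]: keep tuples satisfying C ≠ t → {(12, a, 31), (12, y, 27), (2, r, 12), (25, r, 9), (26, d, 21), (27, a, 16), (3, a, 16), (32, r, 2), (39, a, 31), (7, k, 30)}
Union: {(12, y, 27), (26, d, 21), (27, a, 16), (3, a, 16), (39, a, 31)} with {(12, a, 31), (12, y, 27), (2, r, 12), (25, r, 9), (26, d, 21), (27, a, 16), (3, a, 16), (32, r, 2), (39, a, 31), (7, k, 30)} → {(12, a, 31), (12, y, 27), (2, r, 12), (25, r, 9), (26, d, 21), (27, a, 16), (3, a, 16), (32, r, 2), (39, a, 31), (7, k, 30)}
Projecting to A, B: {(12, 2), (16, 27), (16, 3), (2, 32), (21, 26), (27, 12), (30, 7), (31, 12), (31, 39), (9, 25)}

{(12, 2), (16, 27), (16, 3), (2, 32), (21, 26), (27, 12), (30, 7), (31, 12), (31, 39), (9, 25)}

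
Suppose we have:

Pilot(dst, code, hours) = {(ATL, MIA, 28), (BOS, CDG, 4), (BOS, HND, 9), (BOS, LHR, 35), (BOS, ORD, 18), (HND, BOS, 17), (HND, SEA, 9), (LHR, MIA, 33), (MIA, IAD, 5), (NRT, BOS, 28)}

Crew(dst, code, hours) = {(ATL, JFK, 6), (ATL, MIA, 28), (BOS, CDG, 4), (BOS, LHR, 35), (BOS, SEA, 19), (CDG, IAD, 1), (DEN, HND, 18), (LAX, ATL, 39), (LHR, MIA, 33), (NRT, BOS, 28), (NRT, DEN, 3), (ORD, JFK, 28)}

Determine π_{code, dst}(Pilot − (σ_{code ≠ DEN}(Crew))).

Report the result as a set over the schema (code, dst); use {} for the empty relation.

{(BOS, HND), (HND, BOS), (IAD, MIA), (ORD, BOS), (SEA, HND)}

σ[code ≠ DEN]: keep tuples satisfying code ≠ DEN → {(ATL, JFK, 6), (ATL, MIA, 28), (BOS, CDG, 4), (BOS, LHR, 35), (BOS, SEA, 19), (CDG, IAD, 1), (DEN, HND, 18), (LAX, ATL, 39), (LHR, MIA, 33), (NRT, BOS, 28), (ORD, JFK, 28)}
Taking the difference: {(BOS, HND, 9), (BOS, ORD, 18), (HND, BOS, 17), (HND, SEA, 9), (MIA, IAD, 5)}
π[code, dst]: project onto (code, dst) → {(BOS, HND), (HND, BOS), (IAD, MIA), (ORD, BOS), (SEA, HND)}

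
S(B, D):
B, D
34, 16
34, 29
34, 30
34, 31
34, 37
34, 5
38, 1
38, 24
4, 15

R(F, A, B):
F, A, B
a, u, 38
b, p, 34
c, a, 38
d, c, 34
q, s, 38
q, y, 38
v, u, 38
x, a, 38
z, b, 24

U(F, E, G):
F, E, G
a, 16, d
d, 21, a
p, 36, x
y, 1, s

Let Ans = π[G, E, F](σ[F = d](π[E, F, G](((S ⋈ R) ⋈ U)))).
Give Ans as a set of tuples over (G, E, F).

Natural join on B: {(34, 16, b, p), (34, 16, d, c), (34, 29, b, p), (34, 29, d, c), (34, 30, b, p), (34, 30, d, c), (34, 31, b, p), (34, 31, d, c), (34, 37, b, p), (34, 37, d, c), (34, 5, b, p), (34, 5, d, c), (38, 1, a, u), (38, 1, c, a), (38, 1, q, s), (38, 1, q, y), (38, 1, v, u), (38, 1, x, a), (38, 24, a, u), (38, 24, c, a), (38, 24, q, s), (38, 24, q, y), (38, 24, v, u), (38, 24, x, a)}
Natural join on F: {(34, 16, d, c, 21, a), (34, 29, d, c, 21, a), (34, 30, d, c, 21, a), (34, 31, d, c, 21, a), (34, 37, d, c, 21, a), (34, 5, d, c, 21, a), (38, 1, a, u, 16, d), (38, 24, a, u, 16, d)}
π_{E, F, G} gives {(16, a, d), (21, d, a)} (6 duplicate(s) eliminated).
Selection F = d: {(21, d, a)}
π_{G, E, F} gives {(a, 21, d)}.

{(a, 21, d)}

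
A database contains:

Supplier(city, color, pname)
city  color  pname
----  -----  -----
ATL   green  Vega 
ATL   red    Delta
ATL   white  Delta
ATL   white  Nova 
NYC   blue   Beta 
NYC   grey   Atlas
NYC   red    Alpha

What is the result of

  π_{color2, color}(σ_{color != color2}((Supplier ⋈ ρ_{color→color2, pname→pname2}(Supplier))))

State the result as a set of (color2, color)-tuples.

{(blue, grey), (blue, red), (green, red), (green, white), (grey, blue), (grey, red), (red, blue), (red, green), (red, grey), (red, white), (white, green), (white, red)}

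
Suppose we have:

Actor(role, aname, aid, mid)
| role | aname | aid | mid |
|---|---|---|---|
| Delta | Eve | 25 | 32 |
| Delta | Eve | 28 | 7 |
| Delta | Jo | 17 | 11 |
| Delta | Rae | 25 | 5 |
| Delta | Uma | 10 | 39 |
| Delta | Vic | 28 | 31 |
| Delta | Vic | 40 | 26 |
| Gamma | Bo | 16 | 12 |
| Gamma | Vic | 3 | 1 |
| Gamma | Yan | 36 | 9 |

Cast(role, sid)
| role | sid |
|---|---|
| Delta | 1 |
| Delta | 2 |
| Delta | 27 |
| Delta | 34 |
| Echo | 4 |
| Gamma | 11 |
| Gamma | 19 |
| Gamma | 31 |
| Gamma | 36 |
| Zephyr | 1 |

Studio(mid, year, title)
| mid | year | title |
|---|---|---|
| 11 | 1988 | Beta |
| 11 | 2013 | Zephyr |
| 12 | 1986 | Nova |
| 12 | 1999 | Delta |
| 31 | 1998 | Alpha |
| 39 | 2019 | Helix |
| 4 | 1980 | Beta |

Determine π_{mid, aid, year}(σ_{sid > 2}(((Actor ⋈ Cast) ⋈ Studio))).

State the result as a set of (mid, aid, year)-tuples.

Actor ⋈ Cast (natural join on role): {(Delta, Eve, 25, 32, 1), (Delta, Eve, 25, 32, 2), (Delta, Eve, 25, 32, 27), (Delta, Eve, 25, 32, 34), (Delta, Eve, 28, 7, 1), (Delta, Eve, 28, 7, 2), (Delta, Eve, 28, 7, 27), (Delta, Eve, 28, 7, 34), (Delta, Jo, 17, 11, 1), (Delta, Jo, 17, 11, 2), (Delta, Jo, 17, 11, 27), (Delta, Jo, 17, 11, 34), (Delta, Rae, 25, 5, 1), (Delta, Rae, 25, 5, 2), (Delta, Rae, 25, 5, 27), (Delta, Rae, 25, 5, 34), (Delta, Uma, 10, 39, 1), (Delta, Uma, 10, 39, 2), (Delta, Uma, 10, 39, 27), (Delta, Uma, 10, 39, 34), (Delta, Vic, 28, 31, 1), (Delta, Vic, 28, 31, 2), (Delta, Vic, 28, 31, 27), (Delta, Vic, 28, 31, 34), (Delta, Vic, 40, 26, 1), (Delta, Vic, 40, 26, 2), (Delta, Vic, 40, 26, 27), (Delta, Vic, 40, 26, 34), (Gamma, Bo, 16, 12, 11), (Gamma, Bo, 16, 12, 19), (Gamma, Bo, 16, 12, 31), (Gamma, Bo, 16, 12, 36), (Gamma, Vic, 3, 1, 11), (Gamma, Vic, 3, 1, 19), (Gamma, Vic, 3, 1, 31), (Gamma, Vic, 3, 1, 36), (Gamma, Yan, 36, 9, 11), (Gamma, Yan, 36, 9, 19), (Gamma, Yan, 36, 9, 31), (Gamma, Yan, 36, 9, 36)}
(Actor ⋈ Cast) ⋈ Studio (natural join on mid): {(Delta, Jo, 17, 11, 1, 1988, Beta), (Delta, Jo, 17, 11, 1, 2013, Zephyr), (Delta, Jo, 17, 11, 2, 1988, Beta), (Delta, Jo, 17, 11, 2, 2013, Zephyr), (Delta, Jo, 17, 11, 27, 1988, Beta), (Delta, Jo, 17, 11, 27, 2013, Zephyr), (Delta, Jo, 17, 11, 34, 1988, Beta), (Delta, Jo, 17, 11, 34, 2013, Zephyr), (Delta, Uma, 10, 39, 1, 2019, Helix), (Delta, Uma, 10, 39, 2, 2019, Helix), (Delta, Uma, 10, 39, 27, 2019, Helix), (Delta, Uma, 10, 39, 34, 2019, Helix), (Delta, Vic, 28, 31, 1, 1998, Alpha), (Delta, Vic, 28, 31, 2, 1998, Alpha), (Delta, Vic, 28, 31, 27, 1998, Alpha), (Delta, Vic, 28, 31, 34, 1998, Alpha), (Gamma, Bo, 16, 12, 11, 1986, Nova), (Gamma, Bo, 16, 12, 11, 1999, Delta), (Gamma, Bo, 16, 12, 19, 1986, Nova), (Gamma, Bo, 16, 12, 19, 1999, Delta), (Gamma, Bo, 16, 12, 31, 1986, Nova), (Gamma, Bo, 16, 12, 31, 1999, Delta), (Gamma, Bo, 16, 12, 36, 1986, Nova), (Gamma, Bo, 16, 12, 36, 1999, Delta)}
σ[sid > 2]: keep tuples satisfying sid > 2 → {(Delta, Jo, 17, 11, 27, 1988, Beta), (Delta, Jo, 17, 11, 27, 2013, Zephyr), (Delta, Jo, 17, 11, 34, 1988, Beta), (Delta, Jo, 17, 11, 34, 2013, Zephyr), (Delta, Uma, 10, 39, 27, 2019, Helix), (Delta, Uma, 10, 39, 34, 2019, Helix), (Delta, Vic, 28, 31, 27, 1998, Alpha), (Delta, Vic, 28, 31, 34, 1998, Alpha), (Gamma, Bo, 16, 12, 11, 1986, Nova), (Gamma, Bo, 16, 12, 11, 1999, Delta), (Gamma, Bo, 16, 12, 19, 1986, Nova), (Gamma, Bo, 16, 12, 19, 1999, Delta), (Gamma, Bo, 16, 12, 31, 1986, Nova), (Gamma, Bo, 16, 12, 31, 1999, Delta), (Gamma, Bo, 16, 12, 36, 1986, Nova), (Gamma, Bo, 16, 12, 36, 1999, Delta)}
Keep only column(s) mid, aid, year (10 duplicate(s) eliminated): {(11, 17, 1988), (11, 17, 2013), (12, 16, 1986), (12, 16, 1999), (31, 28, 1998), (39, 10, 2019)}

{(11, 17, 1988), (11, 17, 2013), (12, 16, 1986), (12, 16, 1999), (31, 28, 1998), (39, 10, 2019)}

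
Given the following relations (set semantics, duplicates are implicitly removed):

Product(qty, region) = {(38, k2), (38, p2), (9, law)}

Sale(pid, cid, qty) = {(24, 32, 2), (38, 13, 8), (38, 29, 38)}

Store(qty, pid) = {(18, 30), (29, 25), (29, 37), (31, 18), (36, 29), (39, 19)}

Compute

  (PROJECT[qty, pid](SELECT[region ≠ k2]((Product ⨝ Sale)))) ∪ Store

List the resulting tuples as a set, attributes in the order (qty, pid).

Natural join on qty: {(38, k2, 38, 29), (38, p2, 38, 29)}
Apply σ_{region ≠ k2}; surviving tuples: {(38, p2, 38, 29)}
π_{qty, pid} gives {(38, 38)}.
Set union of the two operands is {(18, 30), (29, 25), (29, 37), (31, 18), (36, 29), (38, 38), (39, 19)}.

{(18, 30), (29, 25), (29, 37), (31, 18), (36, 29), (38, 38), (39, 19)}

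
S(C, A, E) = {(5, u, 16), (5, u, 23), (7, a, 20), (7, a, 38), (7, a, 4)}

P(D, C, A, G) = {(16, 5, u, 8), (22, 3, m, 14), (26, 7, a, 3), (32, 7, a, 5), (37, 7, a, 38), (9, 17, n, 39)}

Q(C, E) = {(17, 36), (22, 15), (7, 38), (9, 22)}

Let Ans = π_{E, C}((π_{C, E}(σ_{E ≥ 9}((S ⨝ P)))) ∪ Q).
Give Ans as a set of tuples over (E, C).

S ⋈ P (natural join on C, A): {(5, u, 16, 16, 8), (5, u, 23, 16, 8), (7, a, 20, 26, 3), (7, a, 20, 32, 5), (7, a, 20, 37, 38), (7, a, 38, 26, 3), (7, a, 38, 32, 5), (7, a, 38, 37, 38), (7, a, 4, 26, 3), (7, a, 4, 32, 5), (7, a, 4, 37, 38)}
Apply σ_{E ≥ 9}; surviving tuples: {(5, u, 16, 16, 8), (5, u, 23, 16, 8), (7, a, 20, 26, 3), (7, a, 20, 32, 5), (7, a, 20, 37, 38), (7, a, 38, 26, 3), (7, a, 38, 32, 5), (7, a, 38, 37, 38)}
Projecting to C, E (4 duplicate(s) eliminated): {(5, 16), (5, 23), (7, 20), (7, 38)}
Set union of the two operands is {(17, 36), (22, 15), (5, 16), (5, 23), (7, 20), (7, 38), (9, 22)}.
Projecting to E, C: {(15, 22), (16, 5), (20, 7), (22, 9), (23, 5), (36, 17), (38, 7)}

{(15, 22), (16, 5), (20, 7), (22, 9), (23, 5), (36, 17), (38, 7)}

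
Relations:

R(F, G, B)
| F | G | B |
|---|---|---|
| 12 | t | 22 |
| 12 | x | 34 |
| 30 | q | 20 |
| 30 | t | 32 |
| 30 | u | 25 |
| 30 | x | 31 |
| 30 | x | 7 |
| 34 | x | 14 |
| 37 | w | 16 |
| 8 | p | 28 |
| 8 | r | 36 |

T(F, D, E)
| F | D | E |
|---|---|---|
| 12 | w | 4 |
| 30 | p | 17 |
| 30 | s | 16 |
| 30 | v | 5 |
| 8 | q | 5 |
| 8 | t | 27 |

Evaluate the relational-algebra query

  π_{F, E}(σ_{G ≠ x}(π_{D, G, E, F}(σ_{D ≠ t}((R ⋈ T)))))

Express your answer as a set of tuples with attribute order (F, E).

Joining R and T on F yields {(12, t, 22, w, 4), (12, x, 34, w, 4), (30, q, 20, p, 17), (30, q, 20, s, 16), (30, q, 20, v, 5), (30, t, 32, p, 17), (30, t, 32, s, 16), (30, t, 32, v, 5), (30, u, 25, p, 17), (30, u, 25, s, 16), (30, u, 25, v, 5), (30, x, 31, p, 17), (30, x, 31, s, 16), (30, x, 31, v, 5), (30, x, 7, p, 17), (30, x, 7, s, 16), (30, x, 7, v, 5), (8, p, 28, q, 5), (8, p, 28, t, 27), (8, r, 36, q, 5), (8, r, 36, t, 27)}.
Filtering on D ≠ t leaves {(12, t, 22, w, 4), (12, x, 34, w, 4), (30, q, 20, p, 17), (30, q, 20, s, 16), (30, q, 20, v, 5), (30, t, 32, p, 17), (30, t, 32, s, 16), (30, t, 32, v, 5), (30, u, 25, p, 17), (30, u, 25, s, 16), (30, u, 25, v, 5), (30, x, 31, p, 17), (30, x, 31, s, 16), (30, x, 31, v, 5), (30, x, 7, p, 17), (30, x, 7, s, 16), (30, x, 7, v, 5), (8, p, 28, q, 5), (8, r, 36, q, 5)}.
π[D, G, E, F]: project onto (D, G, E, F) (3 duplicate(s) eliminated) → {(p, q, 17, 30), (p, t, 17, 30), (p, u, 17, 30), (p, x, 17, 30), (q, p, 5, 8), (q, r, 5, 8), (s, q, 16, 30), (s, t, 16, 30), (s, u, 16, 30), (s, x, 16, 30), (v, q, 5, 30), (v, t, 5, 30), (v, u, 5, 30), (v, x, 5, 30), (w, t, 4, 12), (w, x, 4, 12)}
Filtering on G ≠ x leaves {(p, q, 17, 30), (p, t, 17, 30), (p, u, 17, 30), (q, p, 5, 8), (q, r, 5, 8), (s, q, 16, 30), (s, t, 16, 30), (s, u, 16, 30), (v, q, 5, 30), (v, t, 5, 30), (v, u, 5, 30), (w, t, 4, 12)}.
π[F, E]: project onto (F, E) (7 duplicate(s) eliminated) → {(12, 4), (30, 16), (30, 17), (30, 5), (8, 5)}

{(12, 4), (30, 16), (30, 17), (30, 5), (8, 5)}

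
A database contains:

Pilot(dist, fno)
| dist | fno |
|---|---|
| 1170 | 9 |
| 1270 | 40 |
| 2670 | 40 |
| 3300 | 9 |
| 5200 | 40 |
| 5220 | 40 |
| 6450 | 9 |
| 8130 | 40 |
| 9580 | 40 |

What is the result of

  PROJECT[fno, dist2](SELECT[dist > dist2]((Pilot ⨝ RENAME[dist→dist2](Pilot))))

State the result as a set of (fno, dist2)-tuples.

ρ[dist→dist2]: schema becomes (dist2, fno); tuples unchanged.
Pilot ⋈ RENAME[dist→dist2](Pilot) (natural join on fno): {(1170, 9, 1170), (1170, 9, 3300), (1170, 9, 6450), (1270, 40, 1270), (1270, 40, 2670), (1270, 40, 5200), (1270, 40, 5220), (1270, 40, 8130), (1270, 40, 9580), (2670, 40, 1270), (2670, 40, 2670), (2670, 40, 5200), (2670, 40, 5220), (2670, 40, 8130), (2670, 40, 9580), (3300, 9, 1170), (3300, 9, 3300), (3300, 9, 6450), (5200, 40, 1270), (5200, 40, 2670), (5200, 40, 5200), (5200, 40, 5220), (5200, 40, 8130), (5200, 40, 9580), (5220, 40, 1270), (5220, 40, 2670), (5220, 40, 5200), (5220, 40, 5220), (5220, 40, 8130), (5220, 40, 9580), (6450, 9, 1170), (6450, 9, 3300), (6450, 9, 6450), (8130, 40, 1270), (8130, 40, 2670), (8130, 40, 5200), (8130, 40, 5220), (8130, 40, 8130), (8130, 40, 9580), (9580, 40, 1270), (9580, 40, 2670), (9580, 40, 5200), (9580, 40, 5220), (9580, 40, 8130), (9580, 40, 9580)}
Filtering on dist > dist2 leaves {(2670, 40, 1270), (3300, 9, 1170), (5200, 40, 1270), (5200, 40, 2670), (5220, 40, 1270), (5220, 40, 2670), (5220, 40, 5200), (6450, 9, 1170), (6450, 9, 3300), (8130, 40, 1270), (8130, 40, 2670), (8130, 40, 5200), (8130, 40, 5220), (9580, 40, 1270), (9580, 40, 2670), (9580, 40, 5200), (9580, 40, 5220), (9580, 40, 8130)}.
π[fno, dist2]: project onto (fno, dist2) (11 duplicate(s) eliminated) → {(40, 1270), (40, 2670), (40, 5200), (40, 5220), (40, 8130), (9, 1170), (9, 3300)}

{(40, 1270), (40, 2670), (40, 5200), (40, 5220), (40, 8130), (9, 1170), (9, 3300)}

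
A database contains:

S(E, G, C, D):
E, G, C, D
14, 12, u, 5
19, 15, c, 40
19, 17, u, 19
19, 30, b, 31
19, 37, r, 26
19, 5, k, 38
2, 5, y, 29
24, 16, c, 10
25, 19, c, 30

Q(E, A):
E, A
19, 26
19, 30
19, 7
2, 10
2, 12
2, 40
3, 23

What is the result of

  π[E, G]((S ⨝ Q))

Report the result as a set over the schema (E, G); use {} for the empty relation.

{(19, 15), (19, 17), (19, 30), (19, 37), (19, 5), (2, 5)}

Joining S and Q on E yields {(19, 15, c, 40, 26), (19, 15, c, 40, 30), (19, 15, c, 40, 7), (19, 17, u, 19, 26), (19, 17, u, 19, 30), (19, 17, u, 19, 7), (19, 30, b, 31, 26), (19, 30, b, 31, 30), (19, 30, b, 31, 7), (19, 37, r, 26, 26), (19, 37, r, 26, 30), (19, 37, r, 26, 7), (19, 5, k, 38, 26), (19, 5, k, 38, 30), (19, 5, k, 38, 7), (2, 5, y, 29, 10), (2, 5, y, 29, 12), (2, 5, y, 29, 40)}.
π_{E, G} gives {(19, 15), (19, 17), (19, 30), (19, 37), (19, 5), (2, 5)} (12 duplicate(s) eliminated).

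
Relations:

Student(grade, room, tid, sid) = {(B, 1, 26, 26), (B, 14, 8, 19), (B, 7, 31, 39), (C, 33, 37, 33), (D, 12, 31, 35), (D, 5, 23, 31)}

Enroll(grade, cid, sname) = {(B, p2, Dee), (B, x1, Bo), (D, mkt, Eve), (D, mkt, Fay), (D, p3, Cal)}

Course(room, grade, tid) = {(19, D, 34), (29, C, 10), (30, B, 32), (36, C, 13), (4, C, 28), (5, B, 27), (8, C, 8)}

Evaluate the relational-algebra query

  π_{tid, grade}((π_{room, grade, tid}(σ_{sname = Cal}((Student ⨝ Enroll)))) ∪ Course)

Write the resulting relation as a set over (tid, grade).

{(10, C), (13, C), (23, D), (27, B), (28, C), (31, D), (32, B), (34, D), (8, C)}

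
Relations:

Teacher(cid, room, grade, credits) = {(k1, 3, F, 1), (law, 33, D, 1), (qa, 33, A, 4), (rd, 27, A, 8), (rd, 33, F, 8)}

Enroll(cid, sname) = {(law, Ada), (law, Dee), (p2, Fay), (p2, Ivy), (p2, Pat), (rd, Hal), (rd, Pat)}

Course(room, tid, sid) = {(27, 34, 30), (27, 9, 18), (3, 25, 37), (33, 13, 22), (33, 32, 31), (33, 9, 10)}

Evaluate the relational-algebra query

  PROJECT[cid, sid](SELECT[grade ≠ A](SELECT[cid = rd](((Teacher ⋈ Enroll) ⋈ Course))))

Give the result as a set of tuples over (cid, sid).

Teacher ⋈ Enroll (natural join on cid): {(law, 33, D, 1, Ada), (law, 33, D, 1, Dee), (rd, 27, A, 8, Hal), (rd, 27, A, 8, Pat), (rd, 33, F, 8, Hal), (rd, 33, F, 8, Pat)}
(Teacher ⋈ Enroll) ⋈ Course (natural join on room): {(law, 33, D, 1, Ada, 13, 22), (law, 33, D, 1, Ada, 32, 31), (law, 33, D, 1, Ada, 9, 10), (law, 33, D, 1, Dee, 13, 22), (law, 33, D, 1, Dee, 32, 31), (law, 33, D, 1, Dee, 9, 10), (rd, 27, A, 8, Hal, 34, 30), (rd, 27, A, 8, Hal, 9, 18), (rd, 27, A, 8, Pat, 34, 30), (rd, 27, A, 8, Pat, 9, 18), (rd, 33, F, 8, Hal, 13, 22), (rd, 33, F, 8, Hal, 32, 31), (rd, 33, F, 8, Hal, 9, 10), (rd, 33, F, 8, Pat, 13, 22), (rd, 33, F, 8, Pat, 32, 31), (rd, 33, F, 8, Pat, 9, 10)}
σ[cid = rd]: keep tuples satisfying cid = rd → {(rd, 27, A, 8, Hal, 34, 30), (rd, 27, A, 8, Hal, 9, 18), (rd, 27, A, 8, Pat, 34, 30), (rd, 27, A, 8, Pat, 9, 18), (rd, 33, F, 8, Hal, 13, 22), (rd, 33, F, 8, Hal, 32, 31), (rd, 33, F, 8, Hal, 9, 10), (rd, 33, F, 8, Pat, 13, 22), (rd, 33, F, 8, Pat, 32, 31), (rd, 33, F, 8, Pat, 9, 10)}
σ[grade ≠ A]: keep tuples satisfying grade ≠ A → {(rd, 33, F, 8, Hal, 13, 22), (rd, 33, F, 8, Hal, 32, 31), (rd, 33, F, 8, Hal, 9, 10), (rd, 33, F, 8, Pat, 13, 22), (rd, 33, F, 8, Pat, 32, 31), (rd, 33, F, 8, Pat, 9, 10)}
Keep only column(s) cid, sid (3 duplicate(s) eliminated): {(rd, 10), (rd, 22), (rd, 31)}

{(rd, 10), (rd, 22), (rd, 31)}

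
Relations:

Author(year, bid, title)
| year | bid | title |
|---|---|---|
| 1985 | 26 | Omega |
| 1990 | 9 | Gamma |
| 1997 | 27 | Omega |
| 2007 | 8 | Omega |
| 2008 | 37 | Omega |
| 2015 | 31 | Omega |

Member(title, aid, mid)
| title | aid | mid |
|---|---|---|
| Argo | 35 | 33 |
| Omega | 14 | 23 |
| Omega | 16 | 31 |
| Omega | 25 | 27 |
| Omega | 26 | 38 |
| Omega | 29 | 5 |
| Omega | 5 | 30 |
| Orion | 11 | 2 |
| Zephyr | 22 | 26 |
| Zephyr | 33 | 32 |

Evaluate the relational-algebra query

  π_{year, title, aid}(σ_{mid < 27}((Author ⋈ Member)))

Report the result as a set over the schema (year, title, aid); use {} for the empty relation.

{(1985, Omega, 14), (1985, Omega, 29), (1997, Omega, 14), (1997, Omega, 29), (2007, Omega, 14), (2007, Omega, 29), (2008, Omega, 14), (2008, Omega, 29), (2015, Omega, 14), (2015, Omega, 29)}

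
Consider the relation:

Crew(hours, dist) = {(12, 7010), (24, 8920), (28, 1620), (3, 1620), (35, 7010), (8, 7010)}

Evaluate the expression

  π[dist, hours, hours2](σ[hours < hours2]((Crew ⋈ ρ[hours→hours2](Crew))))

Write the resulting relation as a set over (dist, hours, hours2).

ρ[hours→hours2]: schema becomes (hours2, dist); tuples unchanged.
Natural join on dist: {(12, 7010, 12), (12, 7010, 35), (12, 7010, 8), (24, 8920, 24), (28, 1620, 28), (28, 1620, 3), (3, 1620, 28), (3, 1620, 3), (35, 7010, 12), (35, 7010, 35), (35, 7010, 8), (8, 7010, 12), (8, 7010, 35), (8, 7010, 8)}
σ[hours < hours2]: keep tuples satisfying hours < hours2 → {(12, 7010, 35), (3, 1620, 28), (8, 7010, 12), (8, 7010, 35)}
Keep only column(s) dist, hours, hours2: {(1620, 3, 28), (7010, 12, 35), (7010, 8, 12), (7010, 8, 35)}

{(1620, 3, 28), (7010, 12, 35), (7010, 8, 12), (7010, 8, 35)}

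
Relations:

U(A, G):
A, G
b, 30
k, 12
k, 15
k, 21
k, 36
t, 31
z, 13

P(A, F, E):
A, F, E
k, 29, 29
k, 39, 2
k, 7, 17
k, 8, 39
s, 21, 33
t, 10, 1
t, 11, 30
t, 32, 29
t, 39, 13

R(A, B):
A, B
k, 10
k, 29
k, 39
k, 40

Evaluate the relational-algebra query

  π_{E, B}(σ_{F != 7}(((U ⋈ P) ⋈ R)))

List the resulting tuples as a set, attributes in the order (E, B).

U ⋈ P (natural join on A): {(k, 12, 29, 29), (k, 12, 39, 2), (k, 12, 7, 17), (k, 12, 8, 39), (k, 15, 29, 29), (k, 15, 39, 2), (k, 15, 7, 17), (k, 15, 8, 39), (k, 21, 29, 29), (k, 21, 39, 2), (k, 21, 7, 17), (k, 21, 8, 39), (k, 36, 29, 29), (k, 36, 39, 2), (k, 36, 7, 17), (k, 36, 8, 39), (t, 31, 10, 1), (t, 31, 11, 30), (t, 31, 32, 29), (t, 31, 39, 13)}
(U ⋈ P) ⋈ R (natural join on A): {(k, 12, 29, 29, 10), (k, 12, 29, 29, 29), (k, 12, 29, 29, 39), (k, 12, 29, 29, 40), (k, 12, 39, 2, 10), (k, 12, 39, 2, 29), (k, 12, 39, 2, 39), (k, 12, 39, 2, 40), (k, 12, 7, 17, 10), (k, 12, 7, 17, 29), (k, 12, 7, 17, 39), (k, 12, 7, 17, 40), (k, 12, 8, 39, 10), (k, 12, 8, 39, 29), (k, 12, 8, 39, 39), (k, 12, 8, 39, 40), (k, 15, 29, 29, 10), (k, 15, 29, 29, 29), (k, 15, 29, 29, 39), (k, 15, 29, 29, 40), (k, 15, 39, 2, 10), (k, 15, 39, 2, 29), (k, 15, 39, 2, 39), (k, 15, 39, 2, 40), (k, 15, 7, 17, 10), (k, 15, 7, 17, 29), (k, 15, 7, 17, 39), (k, 15, 7, 17, 40), (k, 15, 8, 39, 10), (k, 15, 8, 39, 29), (k, 15, 8, 39, 39), (k, 15, 8, 39, 40), (k, 21, 29, 29, 10), (k, 21, 29, 29, 29), (k, 21, 29, 29, 39), (k, 21, 29, 29, 40), (k, 21, 39, 2, 10), (k, 21, 39, 2, 29), (k, 21, 39, 2, 39), (k, 21, 39, 2, 40), (k, 21, 7, 17, 10), (k, 21, 7, 17, 29), (k, 21, 7, 17, 39), (k, 21, 7, 17, 40), (k, 21, 8, 39, 10), (k, 21, 8, 39, 29), (k, 21, 8, 39, 39), (k, 21, 8, 39, 40), (k, 36, 29, 29, 10), (k, 36, 29, 29, 29), (k, 36, 29, 29, 39), (k, 36, 29, 29, 40), (k, 36, 39, 2, 10), (k, 36, 39, 2, 29), (k, 36, 39, 2, 39), (k, 36, 39, 2, 40), (k, 36, 7, 17, 10), (k, 36, 7, 17, 29), (k, 36, 7, 17, 39), (k, 36, 7, 17, 40), (k, 36, 8, 39, 10), (k, 36, 8, 39, 29), (k, 36, 8, 39, 39), (k, 36, 8, 39, 40)}
Filtering on F != 7 leaves {(k, 12, 29, 29, 10), (k, 12, 29, 29, 29), (k, 12, 29, 29, 39), (k, 12, 29, 29, 40), (k, 12, 39, 2, 10), (k, 12, 39, 2, 29), (k, 12, 39, 2, 39), (k, 12, 39, 2, 40), (k, 12, 8, 39, 10), (k, 12, 8, 39, 29), (k, 12, 8, 39, 39), (k, 12, 8, 39, 40), (k, 15, 29, 29, 10), (k, 15, 29, 29, 29), (k, 15, 29, 29, 39), (k, 15, 29, 29, 40), (k, 15, 39, 2, 10), (k, 15, 39, 2, 29), (k, 15, 39, 2, 39), (k, 15, 39, 2, 40), (k, 15, 8, 39, 10), (k, 15, 8, 39, 29), (k, 15, 8, 39, 39), (k, 15, 8, 39, 40), (k, 21, 29, 29, 10), (k, 21, 29, 29, 29), (k, 21, 29, 29, 39), (k, 21, 29, 29, 40), (k, 21, 39, 2, 10), (k, 21, 39, 2, 29), (k, 21, 39, 2, 39), (k, 21, 39, 2, 40), (k, 21, 8, 39, 10), (k, 21, 8, 39, 29), (k, 21, 8, 39, 39), (k, 21, 8, 39, 40), (k, 36, 29, 29, 10), (k, 36, 29, 29, 29), (k, 36, 29, 29, 39), (k, 36, 29, 29, 40), (k, 36, 39, 2, 10), (k, 36, 39, 2, 29), (k, 36, 39, 2, 39), (k, 36, 39, 2, 40), (k, 36, 8, 39, 10), (k, 36, 8, 39, 29), (k, 36, 8, 39, 39), (k, 36, 8, 39, 40)}.
π_{E, B} gives {(2, 10), (2, 29), (2, 39), (2, 40), (29, 10), (29, 29), (29, 39), (29, 40), (39, 10), (39, 29), (39, 39), (39, 40)} (36 duplicate(s) eliminated).

{(2, 10), (2, 29), (2, 39), (2, 40), (29, 10), (29, 29), (29, 39), (29, 40), (39, 10), (39, 29), (39, 39), (39, 40)}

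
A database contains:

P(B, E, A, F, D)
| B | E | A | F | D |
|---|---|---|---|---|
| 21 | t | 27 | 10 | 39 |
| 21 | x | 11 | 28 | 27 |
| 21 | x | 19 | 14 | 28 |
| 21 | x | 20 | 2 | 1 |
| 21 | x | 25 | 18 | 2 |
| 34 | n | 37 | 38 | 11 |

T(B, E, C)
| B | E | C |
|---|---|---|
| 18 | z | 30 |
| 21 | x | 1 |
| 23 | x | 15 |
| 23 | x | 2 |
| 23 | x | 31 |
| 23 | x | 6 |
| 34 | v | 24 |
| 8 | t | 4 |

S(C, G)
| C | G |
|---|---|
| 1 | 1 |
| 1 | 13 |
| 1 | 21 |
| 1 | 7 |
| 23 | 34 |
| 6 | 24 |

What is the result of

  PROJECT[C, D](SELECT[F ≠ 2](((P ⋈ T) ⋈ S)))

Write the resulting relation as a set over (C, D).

Joining P and T on B, E yields {(21, x, 11, 28, 27, 1), (21, x, 19, 14, 28, 1), (21, x, 20, 2, 1, 1), (21, x, 25, 18, 2, 1)}.
Joining (P ⋈ T) and S on C yields {(21, x, 11, 28, 27, 1, 1), (21, x, 11, 28, 27, 1, 13), (21, x, 11, 28, 27, 1, 21), (21, x, 11, 28, 27, 1, 7), (21, x, 19, 14, 28, 1, 1), (21, x, 19, 14, 28, 1, 13), (21, x, 19, 14, 28, 1, 21), (21, x, 19, 14, 28, 1, 7), (21, x, 20, 2, 1, 1, 1), (21, x, 20, 2, 1, 1, 13), (21, x, 20, 2, 1, 1, 21), (21, x, 20, 2, 1, 1, 7), (21, x, 25, 18, 2, 1, 1), (21, x, 25, 18, 2, 1, 13), (21, x, 25, 18, 2, 1, 21), (21, x, 25, 18, 2, 1, 7)}.
Filtering on F ≠ 2 leaves {(21, x, 11, 28, 27, 1, 1), (21, x, 11, 28, 27, 1, 13), (21, x, 11, 28, 27, 1, 21), (21, x, 11, 28, 27, 1, 7), (21, x, 19, 14, 28, 1, 1), (21, x, 19, 14, 28, 1, 13), (21, x, 19, 14, 28, 1, 21), (21, x, 19, 14, 28, 1, 7), (21, x, 25, 18, 2, 1, 1), (21, x, 25, 18, 2, 1, 13), (21, x, 25, 18, 2, 1, 21), (21, x, 25, 18, 2, 1, 7)}.
π[C, D]: project onto (C, D) (9 duplicate(s) eliminated) → {(1, 2), (1, 27), (1, 28)}

{(1, 2), (1, 27), (1, 28)}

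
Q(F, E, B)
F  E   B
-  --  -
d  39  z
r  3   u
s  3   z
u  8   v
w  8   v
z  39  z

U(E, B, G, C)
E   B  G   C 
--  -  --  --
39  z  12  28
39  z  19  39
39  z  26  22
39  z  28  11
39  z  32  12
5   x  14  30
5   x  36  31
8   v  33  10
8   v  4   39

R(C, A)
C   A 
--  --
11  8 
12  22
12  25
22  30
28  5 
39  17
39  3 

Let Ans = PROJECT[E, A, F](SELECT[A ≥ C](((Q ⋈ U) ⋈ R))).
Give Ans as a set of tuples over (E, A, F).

{(39, 22, d), (39, 22, z), (39, 25, d), (39, 25, z), (39, 30, d), (39, 30, z)}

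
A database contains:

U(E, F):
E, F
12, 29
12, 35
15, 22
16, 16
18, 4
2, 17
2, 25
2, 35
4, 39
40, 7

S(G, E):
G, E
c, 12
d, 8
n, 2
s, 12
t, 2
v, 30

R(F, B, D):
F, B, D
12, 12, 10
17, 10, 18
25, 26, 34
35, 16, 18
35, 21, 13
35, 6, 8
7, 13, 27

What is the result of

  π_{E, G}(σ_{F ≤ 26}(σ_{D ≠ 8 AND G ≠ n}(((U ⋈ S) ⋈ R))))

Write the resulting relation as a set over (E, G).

Natural join on E: {(12, 29, c), (12, 29, s), (12, 35, c), (12, 35, s), (2, 17, n), (2, 17, t), (2, 25, n), (2, 25, t), (2, 35, n), (2, 35, t)}
Natural join on F: {(12, 35, c, 16, 18), (12, 35, c, 21, 13), (12, 35, c, 6, 8), (12, 35, s, 16, 18), (12, 35, s, 21, 13), (12, 35, s, 6, 8), (2, 17, n, 10, 18), (2, 17, t, 10, 18), (2, 25, n, 26, 34), (2, 25, t, 26, 34), (2, 35, n, 16, 18), (2, 35, n, 21, 13), (2, 35, n, 6, 8), (2, 35, t, 16, 18), (2, 35, t, 21, 13), (2, 35, t, 6, 8)}
Selection D ≠ 8 AND G ≠ n: {(12, 35, c, 16, 18), (12, 35, c, 21, 13), (12, 35, s, 16, 18), (12, 35, s, 21, 13), (2, 17, t, 10, 18), (2, 25, t, 26, 34), (2, 35, t, 16, 18), (2, 35, t, 21, 13)}
Selection F ≤ 26: {(2, 17, t, 10, 18), (2, 25, t, 26, 34)}
Keep only column(s) E, G (1 duplicate(s) eliminated): {(2, t)}

{(2, t)}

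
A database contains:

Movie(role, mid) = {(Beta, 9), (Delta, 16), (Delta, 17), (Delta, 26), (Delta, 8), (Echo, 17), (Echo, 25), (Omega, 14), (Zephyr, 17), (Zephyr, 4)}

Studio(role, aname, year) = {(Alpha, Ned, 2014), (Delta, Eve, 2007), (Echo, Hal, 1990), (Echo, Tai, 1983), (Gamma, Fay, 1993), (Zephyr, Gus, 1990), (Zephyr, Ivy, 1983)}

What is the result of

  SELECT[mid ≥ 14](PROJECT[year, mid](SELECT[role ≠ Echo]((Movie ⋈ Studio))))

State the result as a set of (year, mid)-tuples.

Natural join on role: {(Delta, 16, Eve, 2007), (Delta, 17, Eve, 2007), (Delta, 26, Eve, 2007), (Delta, 8, Eve, 2007), (Echo, 17, Hal, 1990), (Echo, 17, Tai, 1983), (Echo, 25, Hal, 1990), (Echo, 25, Tai, 1983), (Zephyr, 17, Gus, 1990), (Zephyr, 17, Ivy, 1983), (Zephyr, 4, Gus, 1990), (Zephyr, 4, Ivy, 1983)}
Apply σ_{role ≠ Echo}; surviving tuples: {(Delta, 16, Eve, 2007), (Delta, 17, Eve, 2007), (Delta, 26, Eve, 2007), (Delta, 8, Eve, 2007), (Zephyr, 17, Gus, 1990), (Zephyr, 17, Ivy, 1983), (Zephyr, 4, Gus, 1990), (Zephyr, 4, Ivy, 1983)}
π[year, mid]: project onto (year, mid) → {(1983, 17), (1983, 4), (1990, 17), (1990, 4), (2007, 16), (2007, 17), (2007, 26), (2007, 8)}
Apply σ_{mid ≥ 14}; surviving tuples: {(1983, 17), (1990, 17), (2007, 16), (2007, 17), (2007, 26)}

{(1983, 17), (1990, 17), (2007, 16), (2007, 17), (2007, 26)}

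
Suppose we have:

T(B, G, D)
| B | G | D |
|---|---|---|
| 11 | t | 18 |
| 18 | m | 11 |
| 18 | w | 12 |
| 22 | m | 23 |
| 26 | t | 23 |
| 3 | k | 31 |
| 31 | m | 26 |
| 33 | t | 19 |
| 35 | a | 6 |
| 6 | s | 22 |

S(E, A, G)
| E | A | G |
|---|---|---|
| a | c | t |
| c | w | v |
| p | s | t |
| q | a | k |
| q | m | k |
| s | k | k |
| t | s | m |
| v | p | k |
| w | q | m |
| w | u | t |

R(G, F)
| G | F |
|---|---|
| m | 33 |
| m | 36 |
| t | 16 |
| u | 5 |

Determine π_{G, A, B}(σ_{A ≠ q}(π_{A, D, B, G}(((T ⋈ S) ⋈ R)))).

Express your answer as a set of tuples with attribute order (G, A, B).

{(m, s, 18), (m, s, 22), (m, s, 31), (t, c, 11), (t, c, 26), (t, c, 33), (t, s, 11), (t, s, 26), (t, s, 33), (t, u, 11), (t, u, 26), (t, u, 33)}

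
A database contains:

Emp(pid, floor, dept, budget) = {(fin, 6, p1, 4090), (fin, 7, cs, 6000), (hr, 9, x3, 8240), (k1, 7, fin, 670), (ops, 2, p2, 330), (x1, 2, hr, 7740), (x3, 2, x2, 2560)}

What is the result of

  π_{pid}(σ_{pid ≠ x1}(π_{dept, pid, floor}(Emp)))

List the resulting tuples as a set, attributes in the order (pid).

π_{dept, pid, floor} gives {(cs, fin, 7), (fin, k1, 7), (hr, x1, 2), (p1, fin, 6), (p2, ops, 2), (x2, x3, 2), (x3, hr, 9)}.
Filtering on pid ≠ x1 leaves {(cs, fin, 7), (fin, k1, 7), (p1, fin, 6), (p2, ops, 2), (x2, x3, 2), (x3, hr, 9)}.
π_{pid} gives {fin, hr, k1, ops, x3} (1 duplicate(s) eliminated).

{fin, hr, k1, ops, x3}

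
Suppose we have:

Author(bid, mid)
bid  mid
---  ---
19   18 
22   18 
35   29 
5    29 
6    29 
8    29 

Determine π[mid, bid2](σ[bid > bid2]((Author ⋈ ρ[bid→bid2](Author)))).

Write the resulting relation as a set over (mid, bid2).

ρ[bid→bid2]: schema becomes (bid2, mid); tuples unchanged.
Author ⋈ ρ[bid→bid2](Author) (natural join on mid): {(19, 18, 19), (19, 18, 22), (22, 18, 19), (22, 18, 22), (35, 29, 35), (35, 29, 5), (35, 29, 6), (35, 29, 8), (5, 29, 35), (5, 29, 5), (5, 29, 6), (5, 29, 8), (6, 29, 35), (6, 29, 5), (6, 29, 6), (6, 29, 8), (8, 29, 35), (8, 29, 5), (8, 29, 6), (8, 29, 8)}
Selection bid > bid2: {(22, 18, 19), (35, 29, 5), (35, 29, 6), (35, 29, 8), (6, 29, 5), (8, 29, 5), (8, 29, 6)}
Keep only column(s) mid, bid2 (3 duplicate(s) eliminated): {(18, 19), (29, 5), (29, 6), (29, 8)}

{(18, 19), (29, 5), (29, 6), (29, 8)}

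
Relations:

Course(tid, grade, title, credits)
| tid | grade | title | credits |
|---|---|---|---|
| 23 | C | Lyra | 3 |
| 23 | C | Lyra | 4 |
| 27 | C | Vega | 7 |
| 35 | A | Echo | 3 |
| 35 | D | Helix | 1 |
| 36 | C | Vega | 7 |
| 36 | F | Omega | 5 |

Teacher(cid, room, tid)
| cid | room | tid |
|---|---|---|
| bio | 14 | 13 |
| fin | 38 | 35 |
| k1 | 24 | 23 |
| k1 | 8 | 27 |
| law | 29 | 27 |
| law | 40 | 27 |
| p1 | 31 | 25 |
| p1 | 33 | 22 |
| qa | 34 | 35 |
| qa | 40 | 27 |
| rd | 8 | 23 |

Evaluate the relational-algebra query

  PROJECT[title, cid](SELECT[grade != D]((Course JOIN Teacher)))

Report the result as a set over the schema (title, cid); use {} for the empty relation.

{(Echo, fin), (Echo, qa), (Lyra, k1), (Lyra, rd), (Vega, k1), (Vega, law), (Vega, qa)}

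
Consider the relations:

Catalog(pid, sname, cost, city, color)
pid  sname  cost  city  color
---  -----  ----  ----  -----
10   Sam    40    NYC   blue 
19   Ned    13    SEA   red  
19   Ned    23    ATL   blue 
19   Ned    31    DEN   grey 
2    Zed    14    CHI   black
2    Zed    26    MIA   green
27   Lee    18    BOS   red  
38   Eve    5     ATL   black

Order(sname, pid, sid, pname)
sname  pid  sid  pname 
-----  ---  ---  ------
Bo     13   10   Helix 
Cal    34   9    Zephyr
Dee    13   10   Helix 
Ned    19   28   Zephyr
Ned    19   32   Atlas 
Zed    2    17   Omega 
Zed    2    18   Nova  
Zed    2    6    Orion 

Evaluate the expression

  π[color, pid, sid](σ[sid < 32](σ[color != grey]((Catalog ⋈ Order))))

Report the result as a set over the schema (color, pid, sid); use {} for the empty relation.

Catalog ⋈ Order (natural join on pid, sname): {(19, Ned, 13, SEA, red, 28, Zephyr), (19, Ned, 13, SEA, red, 32, Atlas), (19, Ned, 23, ATL, blue, 28, Zephyr), (19, Ned, 23, ATL, blue, 32, Atlas), (19, Ned, 31, DEN, grey, 28, Zephyr), (19, Ned, 31, DEN, grey, 32, Atlas), (2, Zed, 14, CHI, black, 17, Omega), (2, Zed, 14, CHI, black, 18, Nova), (2, Zed, 14, CHI, black, 6, Orion), (2, Zed, 26, MIA, green, 17, Omega), (2, Zed, 26, MIA, green, 18, Nova), (2, Zed, 26, MIA, green, 6, Orion)}
Selection color != grey: {(19, Ned, 13, SEA, red, 28, Zephyr), (19, Ned, 13, SEA, red, 32, Atlas), (19, Ned, 23, ATL, blue, 28, Zephyr), (19, Ned, 23, ATL, blue, 32, Atlas), (2, Zed, 14, CHI, black, 17, Omega), (2, Zed, 14, CHI, black, 18, Nova), (2, Zed, 14, CHI, black, 6, Orion), (2, Zed, 26, MIA, green, 17, Omega), (2, Zed, 26, MIA, green, 18, Nova), (2, Zed, 26, MIA, green, 6, Orion)}
Selection sid < 32: {(19, Ned, 13, SEA, red, 28, Zephyr), (19, Ned, 23, ATL, blue, 28, Zephyr), (2, Zed, 14, CHI, black, 17, Omega), (2, Zed, 14, CHI, black, 18, Nova), (2, Zed, 14, CHI, black, 6, Orion), (2, Zed, 26, MIA, green, 17, Omega), (2, Zed, 26, MIA, green, 18, Nova), (2, Zed, 26, MIA, green, 6, Orion)}
Keep only column(s) color, pid, sid: {(black, 2, 17), (black, 2, 18), (black, 2, 6), (blue, 19, 28), (green, 2, 17), (green, 2, 18), (green, 2, 6), (red, 19, 28)}

{(black, 2, 17), (black, 2, 18), (black, 2, 6), (blue, 19, 28), (green, 2, 17), (green, 2, 18), (green, 2, 6), (red, 19, 28)}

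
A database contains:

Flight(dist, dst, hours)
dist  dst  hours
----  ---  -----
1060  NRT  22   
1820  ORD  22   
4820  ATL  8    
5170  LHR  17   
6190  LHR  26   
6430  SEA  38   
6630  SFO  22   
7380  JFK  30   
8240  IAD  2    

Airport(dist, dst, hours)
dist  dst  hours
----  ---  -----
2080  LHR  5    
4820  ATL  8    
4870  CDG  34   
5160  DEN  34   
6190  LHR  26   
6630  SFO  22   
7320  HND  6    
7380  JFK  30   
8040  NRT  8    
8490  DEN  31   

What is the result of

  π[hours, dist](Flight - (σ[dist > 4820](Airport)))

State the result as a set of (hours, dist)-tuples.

Filtering on dist > 4820 leaves {(4870, CDG, 34), (5160, DEN, 34), (6190, LHR, 26), (6630, SFO, 22), (7320, HND, 6), (7380, JFK, 30), (8040, NRT, 8), (8490, DEN, 31)}.
Taking the difference: {(1060, NRT, 22), (1820, ORD, 22), (4820, ATL, 8), (5170, LHR, 17), (6430, SEA, 38), (8240, IAD, 2)}
π[hours, dist]: project onto (hours, dist) → {(17, 5170), (2, 8240), (22, 1060), (22, 1820), (38, 6430), (8, 4820)}

{(17, 5170), (2, 8240), (22, 1060), (22, 1820), (38, 6430), (8, 4820)}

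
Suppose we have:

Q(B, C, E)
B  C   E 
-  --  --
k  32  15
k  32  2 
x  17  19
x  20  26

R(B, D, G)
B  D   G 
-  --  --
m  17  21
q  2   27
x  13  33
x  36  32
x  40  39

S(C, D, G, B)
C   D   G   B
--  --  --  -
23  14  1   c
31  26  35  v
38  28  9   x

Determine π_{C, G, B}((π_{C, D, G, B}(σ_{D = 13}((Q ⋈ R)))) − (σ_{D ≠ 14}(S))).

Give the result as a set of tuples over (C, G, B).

Natural join on B: {(x, 17, 19, 13, 33), (x, 17, 19, 36, 32), (x, 17, 19, 40, 39), (x, 20, 26, 13, 33), (x, 20, 26, 36, 32), (x, 20, 26, 40, 39)}
Filtering on D = 13 leaves {(x, 17, 19, 13, 33), (x, 20, 26, 13, 33)}.
π[C, D, G, B]: project onto (C, D, G, B) → {(17, 13, 33, x), (20, 13, 33, x)}
Filtering on D ≠ 14 leaves {(31, 26, 35, v), (38, 28, 9, x)}.
Taking the difference: {(17, 13, 33, x), (20, 13, 33, x)}
π[C, G, B]: project onto (C, G, B) → {(17, 33, x), (20, 33, x)}

{(17, 33, x), (20, 33, x)}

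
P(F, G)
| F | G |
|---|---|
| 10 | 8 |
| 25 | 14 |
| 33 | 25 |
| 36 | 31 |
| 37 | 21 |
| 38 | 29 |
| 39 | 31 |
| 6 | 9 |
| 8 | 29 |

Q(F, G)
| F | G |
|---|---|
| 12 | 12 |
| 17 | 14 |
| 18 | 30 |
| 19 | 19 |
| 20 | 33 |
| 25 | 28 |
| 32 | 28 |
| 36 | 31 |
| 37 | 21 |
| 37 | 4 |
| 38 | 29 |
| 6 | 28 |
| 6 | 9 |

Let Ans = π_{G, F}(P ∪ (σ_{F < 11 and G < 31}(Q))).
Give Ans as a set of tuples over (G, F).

{(14, 25), (21, 37), (25, 33), (28, 6), (29, 38), (29, 8), (31, 36), (31, 39), (8, 10), (9, 6)}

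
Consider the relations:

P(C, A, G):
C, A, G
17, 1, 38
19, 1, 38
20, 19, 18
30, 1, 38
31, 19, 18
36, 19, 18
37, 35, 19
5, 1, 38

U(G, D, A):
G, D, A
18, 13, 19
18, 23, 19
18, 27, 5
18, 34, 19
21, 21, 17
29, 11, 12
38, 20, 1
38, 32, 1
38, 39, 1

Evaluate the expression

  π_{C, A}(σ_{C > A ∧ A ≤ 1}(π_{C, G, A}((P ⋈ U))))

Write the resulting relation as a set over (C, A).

Joining P and U on A, G yields {(17, 1, 38, 20), (17, 1, 38, 32), (17, 1, 38, 39), (19, 1, 38, 20), (19, 1, 38, 32), (19, 1, 38, 39), (20, 19, 18, 13), (20, 19, 18, 23), (20, 19, 18, 34), (30, 1, 38, 20), (30, 1, 38, 32), (30, 1, 38, 39), (31, 19, 18, 13), (31, 19, 18, 23), (31, 19, 18, 34), (36, 19, 18, 13), (36, 19, 18, 23), (36, 19, 18, 34), (5, 1, 38, 20), (5, 1, 38, 32), (5, 1, 38, 39)}.
π_{C, G, A} gives {(17, 38, 1), (19, 38, 1), (20, 18, 19), (30, 38, 1), (31, 18, 19), (36, 18, 19), (5, 38, 1)} (14 duplicate(s) eliminated).
Selection C > A ∧ A ≤ 1: {(17, 38, 1), (19, 38, 1), (30, 38, 1), (5, 38, 1)}
π_{C, A} gives {(17, 1), (19, 1), (30, 1), (5, 1)}.

{(17, 1), (19, 1), (30, 1), (5, 1)}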